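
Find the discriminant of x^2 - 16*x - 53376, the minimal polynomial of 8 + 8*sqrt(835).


The element 8 + 8*sqrt(835) has minimal polynomial:
x^2 - 16*x - 53376
Discriminant = (-16)^2 - 4*(-53376)
= 256 + 213504
= 213760

213760


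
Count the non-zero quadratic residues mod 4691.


For prime p, the number of non-zero quadratic residues is (p-1)/2.
= (4691-1)/2
= 2345

2345


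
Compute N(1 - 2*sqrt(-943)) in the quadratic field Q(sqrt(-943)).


N(a + b*sqrt(d)) = a^2 - d*b^2
= (1)^2 - (-943)*(-2)^2
= 1 + 3772
= 3773

3773


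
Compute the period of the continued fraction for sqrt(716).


Run the CF algorithm for sqrt(716).
a_0 = floor(sqrt(716)) = 26; set m_0=0, q_0=1.
Recurrence: m' = q*a - m,  q' = (d - m'^2)/q,  a' = floor((a_0 + m')/q').
  step 1: m=26, q=40, a=1
  step 2: m=14, q=13, a=3
  step 3: m=25, q=7, a=7
  step 4: m=24, q=20, a=2
  step 5: m=16, q=23, a=1
  step 6: m=7, q=29, a=1
  step 7: m=22, q=8, a=6
  step 8: m=26, q=5, a=10
  step 9: m=24, q=28, a=1
  step 10: m=4, q=25, a=1
  step 11: m=21, q=11, a=4
  step 12: m=23, q=17, a=2
  step 13: m=11, q=35, a=1
  step 14: m=24, q=4, a=12
  step 15: m=24, q=35, a=1
  step 16: m=11, q=17, a=2
  step 17: m=23, q=11, a=4
  step 18: m=21, q=25, a=1
  step 19: m=4, q=28, a=1
  step 20: m=24, q=5, a=10
  step 21: m=26, q=8, a=6
  step 22: m=22, q=29, a=1
  step 23: m=7, q=23, a=1
  step 24: m=16, q=20, a=2
  step 25: m=24, q=7, a=7
  step 26: m=25, q=13, a=3
  step 27: m=14, q=40, a=1
  step 28: m=26, q=1, a=52
a_28 = 2*a_0 = 52, so the period closes here.
sqrt(716) = [26; 1, 3, 7, 2, 1, 1, 6, 10, 1, 1, 4, 2, 1, 12, 1, 2, 4, 1, 1, 10, 6, 1, 1, 2, 7, 3, 1, 52]
Period length = 28

28


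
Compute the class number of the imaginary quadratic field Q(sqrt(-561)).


K = Q(sqrt(-561)). d mod 4 = 3, so D = disc(K) = 4d = -2244
h(K) equals the number of primitive reduced positive-definite forms (a, b, c) = a*x^2 + b*x*y + c*y^2 with b^2 - 4ac = D,
where reduced means |b| <= a <= c, with b >= 0 whenever |b| = a or a = c, and primitive means gcd(a, b, c) = 1.
Reduced forces 3a^2 <= |D| = 2244, so 1 <= a <= 27; b must have the parity of D, and c = (b^2 - D)/(4a) must be an integer >= a.
Enumerate a = 1..27, b in [-a, a]:
  a=1: (1, 0, 561)  [1]
  a=2: (2, 2, 281)  [1]
  a=3: (3, 0, 187)  [1]
  a=4: none
  a=5: (5, -4, 113), (5, 4, 113)  [2]
  a=6: (6, 6, 95)  [1]
  a=7..9: none
  a=10: (10, -6, 57), (10, 6, 57)  [2]
  a=11: (11, 0, 51)  [1]
  a=12..14: none
  a=15: (15, -6, 38), (15, 6, 38)  [2]
  a=16: none
  a=17: (17, 0, 33)  [1]
  a=18: none
  a=19: (19, -6, 30), (19, 6, 30)  [2]
  a=20..21: none
  a=22: (22, 22, 31)  [1]
  a=23..24: none
  a=25: (25, 16, 25)  [1]
  a=26..27: none
Total reduced forms: 1 + 1 + 1 + 2 + 1 + 2 + 1 + 2 + 1 + 2 + 1 + 1 = 16
h = 16

16


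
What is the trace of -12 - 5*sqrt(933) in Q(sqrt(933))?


Tr(a + b*sqrt(d)) = (a + b*sqrt(d)) + (a - b*sqrt(d)) = 2a
= 2 * (-12)
= -24

-24


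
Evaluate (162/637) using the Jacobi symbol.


Compute (162/637) via quadratic reciprocity:
  pull out 2: (2/637) = -1  (since 637 mod 8 = 5)
  reciprocity: (81/637) -> +(637/81)
  reduce: (70/81)
  pull out 2: (2/81) = +1  (since 81 mod 8 = 1)
  reciprocity: (35/81) -> +(81/35)
  reduce: (11/35)
  reciprocity: (11/35) -> -(35/11)
  reduce: (2/11)
  pull out 2: (2/11) = -1  (since 11 mod 8 = 3)
  (1/11) = 1
Product of signs = -1

-1


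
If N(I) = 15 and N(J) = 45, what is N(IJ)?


N(IJ) = N(I) * N(J)
= 15 * 45
= 675

675


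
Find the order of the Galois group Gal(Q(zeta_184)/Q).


|Gal(Q(zeta_184)/Q)| = phi(184)
= 88

88


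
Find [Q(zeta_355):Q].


The degree equals Euler's totient phi(355).
355 = 5 * 71
phi(355) = 280

280


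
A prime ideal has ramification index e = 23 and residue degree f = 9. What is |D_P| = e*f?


|D_P| = e * f
= 23 * 9
= 207

207


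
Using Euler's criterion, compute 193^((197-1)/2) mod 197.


p = 197 is prime and the exponent is (p-1)/2 = 98, so by Euler's criterion 193^98 = (193/197) = +1 or -1 mod 197.
Compute by square-and-multiply:
  98 = 64 + 32 + 2 (binary 1100010)
  Repeated squaring mod 197: 193^1 = 193, 193^2 = 16, 193^4 = 59, 193^8 = 132, 193^16 = 88, 193^32 = 61, 193^64 = 175
  193^98 = 193^64 * 193^32 * 193^2 = 175 * 61 * 16 mod 197
    175 * 61 = 10675 = 37 mod 197
    37 * 16 = 592 = 1 mod 197
  193^98 = 1 mod 197
Result 1: 193 is a quadratic residue mod 197.
193^98 mod 197 = 1

1


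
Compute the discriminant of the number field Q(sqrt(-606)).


For K = Q(sqrt(d)) with d squarefree: disc(K) = d if d = 1 mod 4, and disc(K) = 4d if d = 2 or 3 mod 4.
Here d = -606, and d mod 4 = 2.
d = 2 mod 4, not 1 (O_K = Z[sqrt(d)]), so disc(K) = 4d = 4 * (-606) = -2424

-2424


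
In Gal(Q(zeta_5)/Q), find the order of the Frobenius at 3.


The Frobenius at p in Gal(Q(zeta_n)/Q) = (Z/nZ)* is the class of p, so its order is ord_5(3), the smallest k >= 1 with 3^k = 1 mod 5.
n = 5 = 5, phi(5) = 4; the order divides phi(n).
Divisors of 4: 1, 2, 4
Repeated squaring mod 5: 3^1 = 3, 3^2 = 4, 3^4 = 1
Test divisors in increasing order:
  k=1: 3^1 = 3 mod 5
  k=2: 3^2 = 4 mod 5
  k=4: 3^4 = 1 mod 5  <- first divisor giving 1
Order = 4

4


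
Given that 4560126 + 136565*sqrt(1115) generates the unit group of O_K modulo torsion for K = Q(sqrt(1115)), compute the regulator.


epsilon = 4560126 + 136565*sqrt(1115)
= 9.1203e+06
R = ln(9.1203e+06)
= 16.0260

16.0260


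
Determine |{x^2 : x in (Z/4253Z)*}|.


For prime p, the number of non-zero quadratic residues is (p-1)/2.
= (4253-1)/2
= 2126

2126


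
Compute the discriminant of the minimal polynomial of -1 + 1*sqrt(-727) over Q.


The element -1 + 1*sqrt(-727) has minimal polynomial:
x^2 + 2*x + 728
Discriminant = (2)^2 - 4*(728)
= 4 - 2912
= -2908

-2908


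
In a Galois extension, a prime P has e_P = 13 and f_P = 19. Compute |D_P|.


|D_P| = e * f
= 13 * 19
= 247

247


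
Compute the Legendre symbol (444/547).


p = 547 is prime, so compute (444/547) with the reciprocity algorithm (Jacobi-symbol steps: pull out 2s via (2/n), flip via reciprocity, reduce):
  pull out 2: (2/547) = -1  (since 547 mod 8 = 3)
  pull out 2: (2/547) = -1  (since 547 mod 8 = 3)
  reciprocity: (111/547) -> -(547/111)
  reduce: (103/111)
  reciprocity: (103/111) -> -(111/103)
  reduce: (8/103)
  pull out 2: (2/103) = +1  (since 103 mod 8 = 7)
  pull out 2: (2/103) = +1  (since 103 mod 8 = 7)
  pull out 2: (2/103) = +1  (since 103 mod 8 = 7)
  (1/103) = 1
Product of signs = 1
(444/547) = 1

1


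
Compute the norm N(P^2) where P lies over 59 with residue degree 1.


N(P^a) = p^(a*f)
= 59^(2*1)
= 59^2
= 3481

3481


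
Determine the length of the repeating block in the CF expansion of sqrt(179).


Run the CF algorithm for sqrt(179).
a_0 = floor(sqrt(179)) = 13; set m_0=0, q_0=1.
Recurrence: m' = q*a - m,  q' = (d - m'^2)/q,  a' = floor((a_0 + m')/q').
  step 1: m=13, q=10, a=2
  step 2: m=7, q=13, a=1
  step 3: m=6, q=11, a=1
  step 4: m=5, q=14, a=1
  step 5: m=9, q=7, a=3
  step 6: m=12, q=5, a=5
  step 7: m=13, q=2, a=13
  step 8: m=13, q=5, a=5
  step 9: m=12, q=7, a=3
  step 10: m=9, q=14, a=1
  step 11: m=5, q=11, a=1
  step 12: m=6, q=13, a=1
  step 13: m=7, q=10, a=2
  step 14: m=13, q=1, a=26
a_14 = 2*a_0 = 26, so the period closes here.
sqrt(179) = [13; 2, 1, 1, 1, 3, 5, 13, 5, 3, 1, 1, 1, 2, 26]
Period length = 14

14


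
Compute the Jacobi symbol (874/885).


Compute (874/885) via quadratic reciprocity:
  pull out 2: (2/885) = -1  (since 885 mod 8 = 5)
  reciprocity: (437/885) -> +(885/437)
  reduce: (11/437)
  reciprocity: (11/437) -> +(437/11)
  reduce: (8/11)
  pull out 2: (2/11) = -1  (since 11 mod 8 = 3)
  pull out 2: (2/11) = -1  (since 11 mod 8 = 3)
  pull out 2: (2/11) = -1  (since 11 mod 8 = 3)
  (1/11) = 1
Product of signs = 1

1


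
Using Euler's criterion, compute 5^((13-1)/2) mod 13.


p = 13 is prime and the exponent is (p-1)/2 = 6, so by Euler's criterion 5^6 = (5/13) = +1 or -1 mod 13.
Compute by square-and-multiply:
  6 = 4 + 2 (binary 110)
  Repeated squaring mod 13: 5^1 = 5, 5^2 = 12, 5^4 = 1
  5^6 = 5^4 * 5^2 = 1 * 12 mod 13
    1 * 12 = 12 = 12 mod 13
  5^6 = 12 mod 13
Result 12 = p - 1 = -1 mod 13: 5 is a quadratic non-residue mod 13. As a residue in [0, p-1] the value is 12.
5^6 mod 13 = 12

12


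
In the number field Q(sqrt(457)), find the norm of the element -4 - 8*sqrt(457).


N(a + b*sqrt(d)) = a^2 - d*b^2
= (-4)^2 - (457)*(-8)^2
= 16 - 29248
= -29232

-29232


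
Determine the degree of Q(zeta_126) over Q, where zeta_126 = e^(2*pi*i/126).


The degree equals Euler's totient phi(126).
126 = 2 * 3^2 * 7
phi(126) = 36

36


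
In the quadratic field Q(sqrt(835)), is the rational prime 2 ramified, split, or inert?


K = Q(sqrt(835)). Since d mod 4 = 3, disc(K) = 3340.
Check p | disc: 3340 mod 2 = 0.
p divides disc, so p ramifies: (p) = P^2 with e=2, f=1, g=1.
Therefore p is ramified.

ramified


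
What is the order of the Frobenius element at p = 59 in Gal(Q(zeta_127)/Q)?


The Frobenius at p in Gal(Q(zeta_n)/Q) = (Z/nZ)* is the class of p, so its order is ord_127(59), the smallest k >= 1 with 59^k = 1 mod 127.
n = 127 = 127, phi(127) = 126; the order divides phi(n).
Divisors of 126: 1, 2, 3, 6, 7, 9, 14, 18, 21, 42, 63, 126
Repeated squaring mod 127: 59^1 = 59, 59^2 = 52, 59^4 = 37, 59^8 = 99, 59^16 = 22, 59^32 = 103, 59^64 = 68
Test divisors in increasing order:
  k=1: 59^1 = 59 mod 127
  k=2: 59^2 = 52 mod 127
  k=3: 59^3 = 52 * 59 = 20 mod 127
  k=6: 59^6 = 37 * 52 = 19 mod 127
  k=7: 59^7 = 37 * 52 * 59 = 105 mod 127
  k=9: 59^9 = 99 * 59 = 126 mod 127
  k=14: 59^14 = 99 * 37 * 52 = 103 mod 127
  k=18: 59^18 = 22 * 52 = 1 mod 127  <- first divisor giving 1
Order = 18

18


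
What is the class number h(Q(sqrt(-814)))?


K = Q(sqrt(-814)). d mod 4 = 2, so D = disc(K) = 4d = -3256
h(K) equals the number of primitive reduced positive-definite forms (a, b, c) = a*x^2 + b*x*y + c*y^2 with b^2 - 4ac = D,
where reduced means |b| <= a <= c, with b >= 0 whenever |b| = a or a = c, and primitive means gcd(a, b, c) = 1.
Reduced forces 3a^2 <= |D| = 3256, so 1 <= a <= 32; b must have the parity of D, and c = (b^2 - D)/(4a) must be an integer >= a.
Enumerate a = 1..32, b in [-a, a]:
  a=1: (1, 0, 814)  [1]
  a=2: (2, 0, 407)  [1]
  a=3..4: none
  a=5: (5, -2, 163), (5, 2, 163)  [2]
  a=6..9: none
  a=10: (10, -8, 83), (10, 8, 83)  [2]
  a=11: (11, 0, 74)  [1]
  a=12..16: none
  a=17: (17, -12, 50), (17, 12, 50)  [2]
  a=18..21: none
  a=22: (22, 0, 37)  [1]
  a=23..24: none
  a=25: (25, -12, 34), (25, 12, 34)  [2]
  a=26..32: none
Total reduced forms: 1 + 1 + 2 + 2 + 1 + 2 + 1 + 2 = 12
h = 12

12


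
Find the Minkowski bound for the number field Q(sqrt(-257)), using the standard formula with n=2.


d = -257, d mod 4 = 3, so disc(K) = 4d = -1028; |disc(K)| = 1028
Imaginary quadratic field, so n = 2, s = r2 = 1, r1 = 0
M = (n!/n^n) * (4/pi)^s * sqrt(|disc(K)|) = (2!/2^2) * (4/pi)^1 * sqrt(1028)
= 0.5 * 1.273240 * 32.062439
= 20.4116

20.4116


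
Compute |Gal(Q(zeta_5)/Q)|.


|Gal(Q(zeta_5)/Q)| = phi(5)
= 4

4


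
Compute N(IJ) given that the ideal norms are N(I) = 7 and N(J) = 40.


N(IJ) = N(I) * N(J)
= 7 * 40
= 280

280


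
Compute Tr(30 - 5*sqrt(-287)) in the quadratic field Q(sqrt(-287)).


Tr(a + b*sqrt(d)) = (a + b*sqrt(d)) + (a - b*sqrt(d)) = 2a
= 2 * (30)
= 60

60


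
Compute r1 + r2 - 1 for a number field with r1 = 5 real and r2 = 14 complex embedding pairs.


By Dirichlet's unit theorem:
rank = r1 + r2 - 1
= 5 + 14 - 1
= 18

18


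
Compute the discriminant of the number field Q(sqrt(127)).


For K = Q(sqrt(d)) with d squarefree: disc(K) = d if d = 1 mod 4, and disc(K) = 4d if d = 2 or 3 mod 4.
Here d = 127, and d mod 4 = 3.
d = 3 mod 4, not 1 (O_K = Z[sqrt(d)]), so disc(K) = 4d = 4 * (127) = 508

508


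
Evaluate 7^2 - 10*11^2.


x^2 - d*y^2
= 7^2 - 10*11^2
= 49 - 1210
= -1161

-1161


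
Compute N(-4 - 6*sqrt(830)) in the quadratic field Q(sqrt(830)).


N(a + b*sqrt(d)) = a^2 - d*b^2
= (-4)^2 - (830)*(-6)^2
= 16 - 29880
= -29864

-29864


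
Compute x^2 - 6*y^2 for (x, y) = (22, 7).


x^2 - d*y^2
= 22^2 - 6*7^2
= 484 - 294
= 190

190


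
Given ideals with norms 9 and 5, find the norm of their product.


N(IJ) = N(I) * N(J)
= 9 * 5
= 45

45


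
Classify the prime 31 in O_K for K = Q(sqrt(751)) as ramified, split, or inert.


K = Q(sqrt(751)). Since d mod 4 = 3, disc(K) = 3004.
Check p | disc: 3004 mod 31 = 28.
p does not divide disc. Compute Legendre symbol (d/p):
7^((31-1)/2) mod 31 = 1
(d/p) = 1, so p splits: (p) = P*P' with e=1, f=1, g=2.
Therefore p is split.

split


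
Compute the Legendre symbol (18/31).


p = 31 is prime, so compute (18/31) with the reciprocity algorithm (Jacobi-symbol steps: pull out 2s via (2/n), flip via reciprocity, reduce):
  pull out 2: (2/31) = +1  (since 31 mod 8 = 7)
  reciprocity: (9/31) -> +(31/9)
  reduce: (4/9)
  pull out 2: (2/9) = +1  (since 9 mod 8 = 1)
  pull out 2: (2/9) = +1  (since 9 mod 8 = 1)
  (1/9) = 1
Product of signs = 1
(18/31) = 1

1


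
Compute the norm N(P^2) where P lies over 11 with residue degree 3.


N(P^a) = p^(a*f)
= 11^(2*3)
= 11^6
= 1771561

1771561


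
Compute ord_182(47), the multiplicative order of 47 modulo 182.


We want ord_182(47), the smallest k >= 1 with 47^k = 1 mod 182.
n = 182 = 2 * 7 * 13, phi(182) = 72; the order divides phi(n).
Divisors of 72: 1, 2, 3, 4, 6, 8, 9, 12, 18, 24, 36, 72
Repeated squaring mod 182: 47^1 = 47, 47^2 = 25, 47^4 = 79, 47^8 = 53, 47^16 = 79, 47^32 = 53, 47^64 = 79
Test divisors in increasing order:
  k=1: 47^1 = 47 mod 182
  k=2: 47^2 = 25 mod 182
  k=3: 47^3 = 25 * 47 = 83 mod 182
  k=4: 47^4 = 79 mod 182
  k=6: 47^6 = 79 * 25 = 155 mod 182
  k=8: 47^8 = 53 mod 182
  k=9: 47^9 = 53 * 47 = 125 mod 182
  k=12: 47^12 = 53 * 79 = 1 mod 182  <- first divisor giving 1
Order = 12

12


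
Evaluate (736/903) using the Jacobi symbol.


Compute (736/903) via quadratic reciprocity:
  pull out 2: (2/903) = +1  (since 903 mod 8 = 7)
  pull out 2: (2/903) = +1  (since 903 mod 8 = 7)
  pull out 2: (2/903) = +1  (since 903 mod 8 = 7)
  pull out 2: (2/903) = +1  (since 903 mod 8 = 7)
  pull out 2: (2/903) = +1  (since 903 mod 8 = 7)
  reciprocity: (23/903) -> -(903/23)
  reduce: (6/23)
  pull out 2: (2/23) = +1  (since 23 mod 8 = 7)
  reciprocity: (3/23) -> -(23/3)
  reduce: (2/3)
  pull out 2: (2/3) = -1  (since 3 mod 8 = 3)
  (1/3) = 1
Product of signs = -1

-1


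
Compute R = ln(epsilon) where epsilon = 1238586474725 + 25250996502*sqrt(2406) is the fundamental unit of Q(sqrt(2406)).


epsilon = 1238586474725 + 25250996502*sqrt(2406)
= 2.4772e+12
R = ln(2.4772e+12)
= 28.5381

28.5381


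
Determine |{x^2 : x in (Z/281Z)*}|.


For prime p, the number of non-zero quadratic residues is (p-1)/2.
= (281-1)/2
= 140

140


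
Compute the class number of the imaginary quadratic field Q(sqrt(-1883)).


K = Q(sqrt(-1883)). d mod 4 = 1, so D = disc(K) = d = -1883
h(K) equals the number of primitive reduced positive-definite forms (a, b, c) = a*x^2 + b*x*y + c*y^2 with b^2 - 4ac = D,
where reduced means |b| <= a <= c, with b >= 0 whenever |b| = a or a = c, and primitive means gcd(a, b, c) = 1.
Reduced forces 3a^2 <= |D| = 1883, so 1 <= a <= 25; b must have the parity of D, and c = (b^2 - D)/(4a) must be an integer >= a.
Enumerate a = 1..25, b in [-a, a]:
  a=1: (1, 1, 471)  [1]
  a=2: none
  a=3: (3, -1, 157), (3, 1, 157)  [2]
  a=4..6: none
  a=7: (7, 7, 69)  [1]
  a=8: none
  a=9: (9, -5, 53), (9, 5, 53)  [2]
  a=10: none
  a=11: (11, -3, 43), (11, 3, 43)  [2]
  a=12..16: none
  a=17: (17, -15, 31), (17, 15, 31)  [2]
  a=18: none
  a=19: (19, -13, 27), (19, 13, 27)  [2]
  a=20: none
  a=21: (21, -7, 23), (21, 7, 23)  [2]
  a=22..25: none
Total reduced forms: 1 + 2 + 1 + 2 + 2 + 2 + 2 + 2 = 14
h = 14

14


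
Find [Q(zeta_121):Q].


The degree equals Euler's totient phi(121).
121 = 11^2
phi(121) = 110

110


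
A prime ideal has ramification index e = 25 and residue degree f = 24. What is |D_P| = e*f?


|D_P| = e * f
= 25 * 24
= 600

600


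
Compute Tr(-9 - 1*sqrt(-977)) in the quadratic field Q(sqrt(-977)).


Tr(a + b*sqrt(d)) = (a + b*sqrt(d)) + (a - b*sqrt(d)) = 2a
= 2 * (-9)
= -18

-18


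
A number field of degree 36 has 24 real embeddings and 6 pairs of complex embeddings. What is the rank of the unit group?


By Dirichlet's unit theorem:
rank = r1 + r2 - 1
= 24 + 6 - 1
= 29

29


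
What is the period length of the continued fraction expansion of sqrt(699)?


Run the CF algorithm for sqrt(699).
a_0 = floor(sqrt(699)) = 26; set m_0=0, q_0=1.
Recurrence: m' = q*a - m,  q' = (d - m'^2)/q,  a' = floor((a_0 + m')/q').
  step 1: m=26, q=23, a=2
  step 2: m=20, q=13, a=3
  step 3: m=19, q=26, a=1
  step 4: m=7, q=25, a=1
  step 5: m=18, q=15, a=2
  step 6: m=12, q=37, a=1
  step 7: m=25, q=2, a=25
  step 8: m=25, q=37, a=1
  step 9: m=12, q=15, a=2
  step 10: m=18, q=25, a=1
  step 11: m=7, q=26, a=1
  step 12: m=19, q=13, a=3
  step 13: m=20, q=23, a=2
  step 14: m=26, q=1, a=52
a_14 = 2*a_0 = 52, so the period closes here.
sqrt(699) = [26; 2, 3, 1, 1, 2, 1, 25, 1, 2, 1, 1, 3, 2, 52]
Period length = 14

14


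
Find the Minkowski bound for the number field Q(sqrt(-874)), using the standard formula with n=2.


d = -874, d mod 4 = 2, so disc(K) = 4d = -3496; |disc(K)| = 3496
Imaginary quadratic field, so n = 2, s = r2 = 1, r1 = 0
M = (n!/n^n) * (4/pi)^s * sqrt(|disc(K)|) = (2!/2^2) * (4/pi)^1 * sqrt(3496)
= 0.5 * 1.273240 * 59.126982
= 37.6414

37.6414


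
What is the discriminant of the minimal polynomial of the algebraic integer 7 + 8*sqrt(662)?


The element 7 + 8*sqrt(662) has minimal polynomial:
x^2 - 14*x - 42319
Discriminant = (-14)^2 - 4*(-42319)
= 196 + 169276
= 169472

169472


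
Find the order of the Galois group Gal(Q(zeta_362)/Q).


|Gal(Q(zeta_362)/Q)| = phi(362)
= 180

180


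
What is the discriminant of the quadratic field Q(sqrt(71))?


For K = Q(sqrt(d)) with d squarefree: disc(K) = d if d = 1 mod 4, and disc(K) = 4d if d = 2 or 3 mod 4.
Here d = 71, and d mod 4 = 3.
d = 3 mod 4, not 1 (O_K = Z[sqrt(d)]), so disc(K) = 4d = 4 * (71) = 284

284


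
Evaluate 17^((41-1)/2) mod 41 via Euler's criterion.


p = 41 is prime and the exponent is (p-1)/2 = 20, so by Euler's criterion 17^20 = (17/41) = +1 or -1 mod 41.
Compute by square-and-multiply:
  20 = 16 + 4 (binary 10100)
  Repeated squaring mod 41: 17^1 = 17, 17^2 = 2, 17^4 = 4, 17^8 = 16, 17^16 = 10
  17^20 = 17^16 * 17^4 = 10 * 4 mod 41
    10 * 4 = 40 = 40 mod 41
  17^20 = 40 mod 41
Result 40 = p - 1 = -1 mod 41: 17 is a quadratic non-residue mod 41. As a residue in [0, p-1] the value is 40.
17^20 mod 41 = 40

40


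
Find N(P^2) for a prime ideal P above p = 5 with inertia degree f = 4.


N(P^a) = p^(a*f)
= 5^(2*4)
= 5^8
= 390625

390625


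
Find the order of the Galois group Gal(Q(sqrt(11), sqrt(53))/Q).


The 2 square roots of distinct primes are multiplicatively independent over Q,
so [K:Q] = 2^2 and Gal(K/Q) is isomorphic to (Z/2Z)^2.
|Gal| = 2^2 = 4

4


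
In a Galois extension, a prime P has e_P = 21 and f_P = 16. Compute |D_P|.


|D_P| = e * f
= 21 * 16
= 336

336


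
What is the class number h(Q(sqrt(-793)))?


K = Q(sqrt(-793)). d mod 4 = 3, so D = disc(K) = 4d = -3172
h(K) equals the number of primitive reduced positive-definite forms (a, b, c) = a*x^2 + b*x*y + c*y^2 with b^2 - 4ac = D,
where reduced means |b| <= a <= c, with b >= 0 whenever |b| = a or a = c, and primitive means gcd(a, b, c) = 1.
Reduced forces 3a^2 <= |D| = 3172, so 1 <= a <= 32; b must have the parity of D, and c = (b^2 - D)/(4a) must be an integer >= a.
Enumerate a = 1..32, b in [-a, a]:
  a=1: (1, 0, 793)  [1]
  a=2: (2, 2, 397)  [1]
  a=3..12: none
  a=13: (13, 0, 61)  [1]
  a=14..18: none
  a=19: (19, -18, 46), (19, 18, 46)  [2]
  a=20..22: none
  a=23: (23, -18, 38), (23, 18, 38)  [2]
  a=24..25: none
  a=26: (26, 26, 37)  [1]
  a=27..32: none
Total reduced forms: 1 + 1 + 1 + 2 + 2 + 1 = 8
h = 8

8


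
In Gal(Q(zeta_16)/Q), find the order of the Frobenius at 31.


The Frobenius at p in Gal(Q(zeta_n)/Q) = (Z/nZ)* is the class of p, so its order is ord_16(31), the smallest k >= 1 with 31^k = 1 mod 16.
n = 16 = 2^4, phi(16) = 8; the order divides phi(n).
Divisors of 8: 1, 2, 4, 8
Repeated squaring mod 16: 31^1 = 15, 31^2 = 1, 31^4 = 1, 31^8 = 1
Test divisors in increasing order:
  k=1: 31^1 = 15 mod 16
  k=2: 31^2 = 1 mod 16  <- first divisor giving 1
Order = 2

2


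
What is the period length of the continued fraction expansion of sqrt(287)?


Run the CF algorithm for sqrt(287).
a_0 = floor(sqrt(287)) = 16; set m_0=0, q_0=1.
Recurrence: m' = q*a - m,  q' = (d - m'^2)/q,  a' = floor((a_0 + m')/q').
  step 1: m=16, q=31, a=1
  step 2: m=15, q=2, a=15
  step 3: m=15, q=31, a=1
  step 4: m=16, q=1, a=32
a_4 = 2*a_0 = 32, so the period closes here.
sqrt(287) = [16; 1, 15, 1, 32]
Period length = 4

4


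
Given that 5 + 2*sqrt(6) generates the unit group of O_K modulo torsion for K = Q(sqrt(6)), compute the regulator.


epsilon = 5 + 2*sqrt(6)
= 9.8990
R = ln(9.8990)
= 2.2924

2.2924


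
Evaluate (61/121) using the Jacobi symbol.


Compute (61/121) via quadratic reciprocity:
  reciprocity: (61/121) -> +(121/61)
  reduce: (60/61)
  pull out 2: (2/61) = -1  (since 61 mod 8 = 5)
  pull out 2: (2/61) = -1  (since 61 mod 8 = 5)
  reciprocity: (15/61) -> +(61/15)
  reduce: (1/15)
  (1/15) = 1
Product of signs = 1

1


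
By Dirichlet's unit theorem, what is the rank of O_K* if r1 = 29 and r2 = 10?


By Dirichlet's unit theorem:
rank = r1 + r2 - 1
= 29 + 10 - 1
= 38

38


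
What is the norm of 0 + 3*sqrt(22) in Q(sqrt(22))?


N(a + b*sqrt(d)) = a^2 - d*b^2
= (0)^2 - (22)*(3)^2
= 0 - 198
= -198

-198


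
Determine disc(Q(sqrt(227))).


For K = Q(sqrt(d)) with d squarefree: disc(K) = d if d = 1 mod 4, and disc(K) = 4d if d = 2 or 3 mod 4.
Here d = 227, and d mod 4 = 3.
d = 3 mod 4, not 1 (O_K = Z[sqrt(d)]), so disc(K) = 4d = 4 * (227) = 908

908


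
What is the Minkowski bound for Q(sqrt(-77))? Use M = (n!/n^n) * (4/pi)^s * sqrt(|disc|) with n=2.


d = -77, d mod 4 = 3, so disc(K) = 4d = -308; |disc(K)| = 308
Imaginary quadratic field, so n = 2, s = r2 = 1, r1 = 0
M = (n!/n^n) * (4/pi)^s * sqrt(|disc(K)|) = (2!/2^2) * (4/pi)^1 * sqrt(308)
= 0.5 * 1.273240 * 17.549929
= 11.1726

11.1726


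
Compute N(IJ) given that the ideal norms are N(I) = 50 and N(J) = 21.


N(IJ) = N(I) * N(J)
= 50 * 21
= 1050

1050


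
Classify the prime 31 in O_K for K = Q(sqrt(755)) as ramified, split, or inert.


K = Q(sqrt(755)). Since d mod 4 = 3, disc(K) = 3020.
Check p | disc: 3020 mod 31 = 13.
p does not divide disc. Compute Legendre symbol (d/p):
11^((31-1)/2) mod 31 = -1
(d/p) = -1, so p is inert: (p) stays prime with e=1, f=2, g=1.
Therefore p is inert.

inert


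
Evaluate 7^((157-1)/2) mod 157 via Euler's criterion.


p = 157 is prime and the exponent is (p-1)/2 = 78, so by Euler's criterion 7^78 = (7/157) = +1 or -1 mod 157.
Compute by square-and-multiply:
  78 = 64 + 8 + 4 + 2 (binary 1001110)
  Repeated squaring mod 157: 7^1 = 7, 7^2 = 49, 7^4 = 46, 7^8 = 75, 7^16 = 130, 7^32 = 101, 7^64 = 153
  7^78 = 7^64 * 7^8 * 7^4 * 7^2 = 153 * 75 * 46 * 49 mod 157
    153 * 75 = 11475 = 14 mod 157
    14 * 46 = 644 = 16 mod 157
    16 * 49 = 784 = 156 mod 157
  7^78 = 156 mod 157
Result 156 = p - 1 = -1 mod 157: 7 is a quadratic non-residue mod 157. As a residue in [0, p-1] the value is 156.
7^78 mod 157 = 156

156


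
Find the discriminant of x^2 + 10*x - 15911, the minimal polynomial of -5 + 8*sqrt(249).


The element -5 + 8*sqrt(249) has minimal polynomial:
x^2 + 10*x - 15911
Discriminant = (10)^2 - 4*(-15911)
= 100 + 63644
= 63744

63744


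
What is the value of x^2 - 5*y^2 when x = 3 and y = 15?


x^2 - d*y^2
= 3^2 - 5*15^2
= 9 - 1125
= -1116

-1116


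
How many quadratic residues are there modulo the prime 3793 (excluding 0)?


For prime p, the number of non-zero quadratic residues is (p-1)/2.
= (3793-1)/2
= 1896

1896


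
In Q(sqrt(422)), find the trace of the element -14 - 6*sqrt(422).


Tr(a + b*sqrt(d)) = (a + b*sqrt(d)) + (a - b*sqrt(d)) = 2a
= 2 * (-14)
= -28

-28


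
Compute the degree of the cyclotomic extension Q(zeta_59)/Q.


The degree equals Euler's totient phi(59).
59 = 59
phi(59) = 58

58


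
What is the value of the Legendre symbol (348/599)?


p = 599 is prime, so compute (348/599) with the reciprocity algorithm (Jacobi-symbol steps: pull out 2s via (2/n), flip via reciprocity, reduce):
  pull out 2: (2/599) = +1  (since 599 mod 8 = 7)
  pull out 2: (2/599) = +1  (since 599 mod 8 = 7)
  reciprocity: (87/599) -> -(599/87)
  reduce: (77/87)
  reciprocity: (77/87) -> +(87/77)
  reduce: (10/77)
  pull out 2: (2/77) = -1  (since 77 mod 8 = 5)
  reciprocity: (5/77) -> +(77/5)
  reduce: (2/5)
  pull out 2: (2/5) = -1  (since 5 mod 8 = 5)
  (1/5) = 1
Product of signs = -1
(348/599) = -1

-1


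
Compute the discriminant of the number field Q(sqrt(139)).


For K = Q(sqrt(d)) with d squarefree: disc(K) = d if d = 1 mod 4, and disc(K) = 4d if d = 2 or 3 mod 4.
Here d = 139, and d mod 4 = 3.
d = 3 mod 4, not 1 (O_K = Z[sqrt(d)]), so disc(K) = 4d = 4 * (139) = 556

556


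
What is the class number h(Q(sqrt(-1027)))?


K = Q(sqrt(-1027)). d mod 4 = 1, so D = disc(K) = d = -1027
h(K) equals the number of primitive reduced positive-definite forms (a, b, c) = a*x^2 + b*x*y + c*y^2 with b^2 - 4ac = D,
where reduced means |b| <= a <= c, with b >= 0 whenever |b| = a or a = c, and primitive means gcd(a, b, c) = 1.
Reduced forces 3a^2 <= |D| = 1027, so 1 <= a <= 18; b must have the parity of D, and c = (b^2 - D)/(4a) must be an integer >= a.
Enumerate a = 1..18, b in [-a, a]:
  a=1: (1, 1, 257)  [1]
  a=2..6: none
  a=7: (7, -3, 37), (7, 3, 37)  [2]
  a=8..12: none
  a=13: (13, 13, 23)  [1]
  a=14..18: none
Total reduced forms: 1 + 2 + 1 = 4
h = 4

4


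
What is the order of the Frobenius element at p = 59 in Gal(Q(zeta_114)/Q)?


The Frobenius at p in Gal(Q(zeta_n)/Q) = (Z/nZ)* is the class of p, so its order is ord_114(59), the smallest k >= 1 with 59^k = 1 mod 114.
n = 114 = 2 * 3 * 19, phi(114) = 36; the order divides phi(n).
Divisors of 36: 1, 2, 3, 4, 6, 9, 12, 18, 36
Repeated squaring mod 114: 59^1 = 59, 59^2 = 61, 59^4 = 73, 59^8 = 85, 59^16 = 43, 59^32 = 25
Test divisors in increasing order:
  k=1: 59^1 = 59 mod 114
  k=2: 59^2 = 61 mod 114
  k=3: 59^3 = 61 * 59 = 65 mod 114
  k=4: 59^4 = 73 mod 114
  k=6: 59^6 = 73 * 61 = 7 mod 114
  k=9: 59^9 = 85 * 59 = 113 mod 114
  k=12: 59^12 = 85 * 73 = 49 mod 114
  k=18: 59^18 = 43 * 61 = 1 mod 114  <- first divisor giving 1
Order = 18

18


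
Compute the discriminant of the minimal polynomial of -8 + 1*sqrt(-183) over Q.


The element -8 + 1*sqrt(-183) has minimal polynomial:
x^2 + 16*x + 247
Discriminant = (16)^2 - 4*(247)
= 256 - 988
= -732

-732


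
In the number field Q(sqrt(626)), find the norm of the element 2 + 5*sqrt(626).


N(a + b*sqrt(d)) = a^2 - d*b^2
= (2)^2 - (626)*(5)^2
= 4 - 15650
= -15646

-15646


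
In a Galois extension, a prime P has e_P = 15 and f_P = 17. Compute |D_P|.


|D_P| = e * f
= 15 * 17
= 255

255


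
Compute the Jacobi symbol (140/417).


Compute (140/417) via quadratic reciprocity:
  pull out 2: (2/417) = +1  (since 417 mod 8 = 1)
  pull out 2: (2/417) = +1  (since 417 mod 8 = 1)
  reciprocity: (35/417) -> +(417/35)
  reduce: (32/35)
  pull out 2: (2/35) = -1  (since 35 mod 8 = 3)
  pull out 2: (2/35) = -1  (since 35 mod 8 = 3)
  pull out 2: (2/35) = -1  (since 35 mod 8 = 3)
  pull out 2: (2/35) = -1  (since 35 mod 8 = 3)
  pull out 2: (2/35) = -1  (since 35 mod 8 = 3)
  (1/35) = 1
Product of signs = -1

-1


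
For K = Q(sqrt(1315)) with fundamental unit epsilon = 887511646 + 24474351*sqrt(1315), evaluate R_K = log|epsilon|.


epsilon = 887511646 + 24474351*sqrt(1315)
= 1.7750e+09
R = ln(1.7750e+09)
= 21.2971

21.2971


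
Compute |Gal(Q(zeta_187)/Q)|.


|Gal(Q(zeta_187)/Q)| = phi(187)
= 160

160


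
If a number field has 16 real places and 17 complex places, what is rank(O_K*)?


By Dirichlet's unit theorem:
rank = r1 + r2 - 1
= 16 + 17 - 1
= 32

32


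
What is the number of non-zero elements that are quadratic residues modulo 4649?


For prime p, the number of non-zero quadratic residues is (p-1)/2.
= (4649-1)/2
= 2324

2324


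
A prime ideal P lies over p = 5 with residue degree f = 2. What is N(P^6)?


N(P^a) = p^(a*f)
= 5^(6*2)
= 5^12
= 244140625

244140625


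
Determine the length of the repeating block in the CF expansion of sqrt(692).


Run the CF algorithm for sqrt(692).
a_0 = floor(sqrt(692)) = 26; set m_0=0, q_0=1.
Recurrence: m' = q*a - m,  q' = (d - m'^2)/q,  a' = floor((a_0 + m')/q').
  step 1: m=26, q=16, a=3
  step 2: m=22, q=13, a=3
  step 3: m=17, q=31, a=1
  step 4: m=14, q=16, a=2
  step 5: m=18, q=23, a=1
  step 6: m=5, q=29, a=1
  step 7: m=24, q=4, a=12
  step 8: m=24, q=29, a=1
  step 9: m=5, q=23, a=1
  step 10: m=18, q=16, a=2
  step 11: m=14, q=31, a=1
  step 12: m=17, q=13, a=3
  step 13: m=22, q=16, a=3
  step 14: m=26, q=1, a=52
a_14 = 2*a_0 = 52, so the period closes here.
sqrt(692) = [26; 3, 3, 1, 2, 1, 1, 12, 1, 1, 2, 1, 3, 3, 52]
Period length = 14

14


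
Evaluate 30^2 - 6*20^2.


x^2 - d*y^2
= 30^2 - 6*20^2
= 900 - 2400
= -1500

-1500


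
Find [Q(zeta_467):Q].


The degree equals Euler's totient phi(467).
467 = 467
phi(467) = 466

466


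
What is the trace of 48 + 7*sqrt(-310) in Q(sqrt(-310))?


Tr(a + b*sqrt(d)) = (a + b*sqrt(d)) + (a - b*sqrt(d)) = 2a
= 2 * (48)
= 96

96


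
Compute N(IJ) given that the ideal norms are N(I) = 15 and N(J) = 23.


N(IJ) = N(I) * N(J)
= 15 * 23
= 345

345


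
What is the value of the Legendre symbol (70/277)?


p = 277 is prime, so compute (70/277) with the reciprocity algorithm (Jacobi-symbol steps: pull out 2s via (2/n), flip via reciprocity, reduce):
  pull out 2: (2/277) = -1  (since 277 mod 8 = 5)
  reciprocity: (35/277) -> +(277/35)
  reduce: (32/35)
  pull out 2: (2/35) = -1  (since 35 mod 8 = 3)
  pull out 2: (2/35) = -1  (since 35 mod 8 = 3)
  pull out 2: (2/35) = -1  (since 35 mod 8 = 3)
  pull out 2: (2/35) = -1  (since 35 mod 8 = 3)
  pull out 2: (2/35) = -1  (since 35 mod 8 = 3)
  (1/35) = 1
Product of signs = 1
(70/277) = 1

1


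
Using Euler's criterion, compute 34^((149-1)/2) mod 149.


p = 149 is prime and the exponent is (p-1)/2 = 74, so by Euler's criterion 34^74 = (34/149) = +1 or -1 mod 149.
Compute by square-and-multiply:
  74 = 64 + 8 + 2 (binary 1001010)
  Repeated squaring mod 149: 34^1 = 34, 34^2 = 113, 34^4 = 104, 34^8 = 88, 34^16 = 145, 34^32 = 16, 34^64 = 107
  34^74 = 34^64 * 34^8 * 34^2 = 107 * 88 * 113 mod 149
    107 * 88 = 9416 = 29 mod 149
    29 * 113 = 3277 = 148 mod 149
  34^74 = 148 mod 149
Result 148 = p - 1 = -1 mod 149: 34 is a quadratic non-residue mod 149. As a residue in [0, p-1] the value is 148.
34^74 mod 149 = 148

148


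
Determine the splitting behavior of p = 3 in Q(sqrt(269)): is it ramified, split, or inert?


K = Q(sqrt(269)). Since d mod 4 = 1, disc(K) = 269.
Check p | disc: 269 mod 3 = 2.
p does not divide disc. Compute Legendre symbol (d/p):
2^((3-1)/2) mod 3 = -1
(d/p) = -1, so p is inert: (p) stays prime with e=1, f=2, g=1.
Therefore p is inert.

inert


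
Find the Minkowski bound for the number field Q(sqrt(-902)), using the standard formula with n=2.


d = -902, d mod 4 = 2, so disc(K) = 4d = -3608; |disc(K)| = 3608
Imaginary quadratic field, so n = 2, s = r2 = 1, r1 = 0
M = (n!/n^n) * (4/pi)^s * sqrt(|disc(K)|) = (2!/2^2) * (4/pi)^1 * sqrt(3608)
= 0.5 * 1.273240 * 60.066630
= 38.2396

38.2396


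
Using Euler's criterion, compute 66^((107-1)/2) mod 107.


p = 107 is prime and the exponent is (p-1)/2 = 53, so by Euler's criterion 66^53 = (66/107) = +1 or -1 mod 107.
Compute by square-and-multiply:
  53 = 32 + 16 + 4 + 1 (binary 110101)
  Repeated squaring mod 107: 66^1 = 66, 66^2 = 76, 66^4 = 105, 66^8 = 4, 66^16 = 16, 66^32 = 42
  66^53 = 66^32 * 66^16 * 66^4 * 66^1 = 42 * 16 * 105 * 66 mod 107
    42 * 16 = 672 = 30 mod 107
    30 * 105 = 3150 = 47 mod 107
    47 * 66 = 3102 = 106 mod 107
  66^53 = 106 mod 107
Result 106 = p - 1 = -1 mod 107: 66 is a quadratic non-residue mod 107. As a residue in [0, p-1] the value is 106.
66^53 mod 107 = 106

106


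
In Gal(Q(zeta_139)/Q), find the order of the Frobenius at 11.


The Frobenius at p in Gal(Q(zeta_n)/Q) = (Z/nZ)* is the class of p, so its order is ord_139(11), the smallest k >= 1 with 11^k = 1 mod 139.
n = 139 = 139, phi(139) = 138; the order divides phi(n).
Divisors of 138: 1, 2, 3, 6, 23, 46, 69, 138
Repeated squaring mod 139: 11^1 = 11, 11^2 = 121, 11^4 = 46, 11^8 = 31, 11^16 = 127, 11^32 = 5, 11^64 = 25, 11^128 = 69
Test divisors in increasing order:
  k=1: 11^1 = 11 mod 139
  k=2: 11^2 = 121 mod 139
  k=3: 11^3 = 121 * 11 = 80 mod 139
  k=6: 11^6 = 46 * 121 = 6 mod 139
  k=23: 11^23 = 127 * 46 * 121 * 11 = 42 mod 139
  k=46: 11^46 = 5 * 31 * 46 * 121 = 96 mod 139
  k=69: 11^69 = 25 * 46 * 11 = 1 mod 139  <- first divisor giving 1
Order = 69

69


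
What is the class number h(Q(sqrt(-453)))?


K = Q(sqrt(-453)). d mod 4 = 3, so D = disc(K) = 4d = -1812
h(K) equals the number of primitive reduced positive-definite forms (a, b, c) = a*x^2 + b*x*y + c*y^2 with b^2 - 4ac = D,
where reduced means |b| <= a <= c, with b >= 0 whenever |b| = a or a = c, and primitive means gcd(a, b, c) = 1.
Reduced forces 3a^2 <= |D| = 1812, so 1 <= a <= 24; b must have the parity of D, and c = (b^2 - D)/(4a) must be an integer >= a.
Enumerate a = 1..24, b in [-a, a]:
  a=1: (1, 0, 453)  [1]
  a=2: (2, 2, 227)  [1]
  a=3: (3, 0, 151)  [1]
  a=4..5: none
  a=6: (6, 6, 77)  [1]
  a=7: (7, -6, 66), (7, 6, 66)  [2]
  a=8..10: none
  a=11: (11, -6, 42), (11, 6, 42)  [2]
  a=12..13: none
  a=14: (14, -6, 33), (14, 6, 33)  [2]
  a=15..20: none
  a=21: (21, -6, 22), (21, 6, 22)  [2]
  a=22..24: none
Total reduced forms: 1 + 1 + 1 + 1 + 2 + 2 + 2 + 2 = 12
h = 12

12


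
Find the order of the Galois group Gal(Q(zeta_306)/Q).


|Gal(Q(zeta_306)/Q)| = phi(306)
= 96

96


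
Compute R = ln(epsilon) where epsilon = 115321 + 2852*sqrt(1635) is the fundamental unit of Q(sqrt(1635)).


epsilon = 115321 + 2852*sqrt(1635)
= 230642.0000
R = ln(230642.0000)
= 12.3486

12.3486


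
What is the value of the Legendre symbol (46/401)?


p = 401 is prime, so compute (46/401) with the reciprocity algorithm (Jacobi-symbol steps: pull out 2s via (2/n), flip via reciprocity, reduce):
  pull out 2: (2/401) = +1  (since 401 mod 8 = 1)
  reciprocity: (23/401) -> +(401/23)
  reduce: (10/23)
  pull out 2: (2/23) = +1  (since 23 mod 8 = 7)
  reciprocity: (5/23) -> +(23/5)
  reduce: (3/5)
  reciprocity: (3/5) -> +(5/3)
  reduce: (2/3)
  pull out 2: (2/3) = -1  (since 3 mod 8 = 3)
  (1/3) = 1
Product of signs = -1
(46/401) = -1

-1


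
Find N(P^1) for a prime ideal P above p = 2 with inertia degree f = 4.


N(P^a) = p^(a*f)
= 2^(1*4)
= 2^4
= 16

16


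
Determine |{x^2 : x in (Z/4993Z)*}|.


For prime p, the number of non-zero quadratic residues is (p-1)/2.
= (4993-1)/2
= 2496

2496


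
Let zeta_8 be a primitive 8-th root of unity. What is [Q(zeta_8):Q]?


The degree equals Euler's totient phi(8).
8 = 2^3
phi(8) = 4

4


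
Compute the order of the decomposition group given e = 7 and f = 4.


|D_P| = e * f
= 7 * 4
= 28

28


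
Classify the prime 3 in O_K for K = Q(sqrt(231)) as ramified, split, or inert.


K = Q(sqrt(231)). Since d mod 4 = 3, disc(K) = 924.
Check p | disc: 924 mod 3 = 0.
p divides disc, so p ramifies: (p) = P^2 with e=2, f=1, g=1.
Therefore p is ramified.

ramified


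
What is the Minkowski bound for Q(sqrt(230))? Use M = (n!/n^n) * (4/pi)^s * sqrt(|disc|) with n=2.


d = 230, d mod 4 = 2, so disc(K) = 4d = 920; |disc(K)| = 920
Real quadratic field, so n = 2, s = r2 = 0, r1 = 2
M = (n!/n^n) * (4/pi)^s * sqrt(|disc(K)|) = (2!/2^2) * (4/pi)^0 * sqrt(920)
= 0.5 * 1.000000 * 30.331502
= 15.1658

15.1658


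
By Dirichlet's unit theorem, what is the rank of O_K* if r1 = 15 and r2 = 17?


By Dirichlet's unit theorem:
rank = r1 + r2 - 1
= 15 + 17 - 1
= 31

31


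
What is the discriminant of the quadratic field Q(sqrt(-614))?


For K = Q(sqrt(d)) with d squarefree: disc(K) = d if d = 1 mod 4, and disc(K) = 4d if d = 2 or 3 mod 4.
Here d = -614, and d mod 4 = 2.
d = 2 mod 4, not 1 (O_K = Z[sqrt(d)]), so disc(K) = 4d = 4 * (-614) = -2456

-2456


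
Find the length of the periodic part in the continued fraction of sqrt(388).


Run the CF algorithm for sqrt(388).
a_0 = floor(sqrt(388)) = 19; set m_0=0, q_0=1.
Recurrence: m' = q*a - m,  q' = (d - m'^2)/q,  a' = floor((a_0 + m')/q').
  step 1: m=19, q=27, a=1
  step 2: m=8, q=12, a=2
  step 3: m=16, q=11, a=3
  step 4: m=17, q=9, a=4
  step 5: m=19, q=3, a=12
  step 6: m=17, q=33, a=1
  step 7: m=16, q=4, a=8
  step 8: m=16, q=33, a=1
  step 9: m=17, q=3, a=12
  step 10: m=19, q=9, a=4
  step 11: m=17, q=11, a=3
  step 12: m=16, q=12, a=2
  step 13: m=8, q=27, a=1
  step 14: m=19, q=1, a=38
a_14 = 2*a_0 = 38, so the period closes here.
sqrt(388) = [19; 1, 2, 3, 4, 12, 1, 8, 1, 12, 4, 3, 2, 1, 38]
Period length = 14

14


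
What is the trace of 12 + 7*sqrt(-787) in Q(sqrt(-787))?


Tr(a + b*sqrt(d)) = (a + b*sqrt(d)) + (a - b*sqrt(d)) = 2a
= 2 * (12)
= 24

24


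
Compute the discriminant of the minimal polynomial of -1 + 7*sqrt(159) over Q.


The element -1 + 7*sqrt(159) has minimal polynomial:
x^2 + 2*x - 7790
Discriminant = (2)^2 - 4*(-7790)
= 4 + 31160
= 31164

31164


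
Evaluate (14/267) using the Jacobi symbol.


Compute (14/267) via quadratic reciprocity:
  pull out 2: (2/267) = -1  (since 267 mod 8 = 3)
  reciprocity: (7/267) -> -(267/7)
  reduce: (1/7)
  (1/7) = 1
Product of signs = 1

1


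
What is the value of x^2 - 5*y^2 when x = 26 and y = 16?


x^2 - d*y^2
= 26^2 - 5*16^2
= 676 - 1280
= -604

-604


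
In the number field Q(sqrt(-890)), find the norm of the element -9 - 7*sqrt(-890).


N(a + b*sqrt(d)) = a^2 - d*b^2
= (-9)^2 - (-890)*(-7)^2
= 81 + 43610
= 43691

43691


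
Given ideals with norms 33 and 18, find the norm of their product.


N(IJ) = N(I) * N(J)
= 33 * 18
= 594

594


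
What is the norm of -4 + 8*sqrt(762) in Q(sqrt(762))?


N(a + b*sqrt(d)) = a^2 - d*b^2
= (-4)^2 - (762)*(8)^2
= 16 - 48768
= -48752

-48752


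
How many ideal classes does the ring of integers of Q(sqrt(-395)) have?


K = Q(sqrt(-395)). d mod 4 = 1, so D = disc(K) = d = -395
h(K) equals the number of primitive reduced positive-definite forms (a, b, c) = a*x^2 + b*x*y + c*y^2 with b^2 - 4ac = D,
where reduced means |b| <= a <= c, with b >= 0 whenever |b| = a or a = c, and primitive means gcd(a, b, c) = 1.
Reduced forces 3a^2 <= |D| = 395, so 1 <= a <= 11; b must have the parity of D, and c = (b^2 - D)/(4a) must be an integer >= a.
Enumerate a = 1..11, b in [-a, a]:
  a=1: (1, 1, 99)  [1]
  a=2: none
  a=3: (3, -1, 33), (3, 1, 33)  [2]
  a=4: none
  a=5: (5, 5, 21)  [1]
  a=6: none
  a=7: (7, -5, 15), (7, 5, 15)  [2]
  a=8: none
  a=9: (9, -1, 11), (9, 1, 11)  [2]
  a=10..11: none
Total reduced forms: 1 + 2 + 1 + 2 + 2 = 8
h = 8

8


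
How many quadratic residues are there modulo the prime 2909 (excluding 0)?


For prime p, the number of non-zero quadratic residues is (p-1)/2.
= (2909-1)/2
= 1454

1454


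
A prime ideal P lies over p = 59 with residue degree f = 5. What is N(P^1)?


N(P^a) = p^(a*f)
= 59^(1*5)
= 59^5
= 714924299

714924299


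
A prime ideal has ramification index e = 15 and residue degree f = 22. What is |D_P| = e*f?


|D_P| = e * f
= 15 * 22
= 330

330


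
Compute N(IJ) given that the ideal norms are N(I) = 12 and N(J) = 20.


N(IJ) = N(I) * N(J)
= 12 * 20
= 240

240


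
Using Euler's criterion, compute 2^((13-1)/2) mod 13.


p = 13 is prime and the exponent is (p-1)/2 = 6, so by Euler's criterion 2^6 = (2/13) = +1 or -1 mod 13.
Compute by square-and-multiply:
  6 = 4 + 2 (binary 110)
  Repeated squaring mod 13: 2^1 = 2, 2^2 = 4, 2^4 = 3
  2^6 = 2^4 * 2^2 = 3 * 4 mod 13
    3 * 4 = 12 = 12 mod 13
  2^6 = 12 mod 13
Result 12 = p - 1 = -1 mod 13: 2 is a quadratic non-residue mod 13. As a residue in [0, p-1] the value is 12.
2^6 mod 13 = 12

12
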